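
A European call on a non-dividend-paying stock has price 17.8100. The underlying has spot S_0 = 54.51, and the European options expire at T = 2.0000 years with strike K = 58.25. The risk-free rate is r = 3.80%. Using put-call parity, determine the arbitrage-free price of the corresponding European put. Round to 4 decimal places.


Answer: Put price = 17.2870

Derivation:
Put-call parity: C - P = S_0 * exp(-qT) - K * exp(-rT).
S_0 * exp(-qT) = 54.5100 * 1.00000000 = 54.51000000
K * exp(-rT) = 58.2500 * 0.92681621 = 53.98704403
P = C - S*exp(-qT) + K*exp(-rT)
P = 17.8100 - 54.51000000 + 53.98704403 = 17.2870


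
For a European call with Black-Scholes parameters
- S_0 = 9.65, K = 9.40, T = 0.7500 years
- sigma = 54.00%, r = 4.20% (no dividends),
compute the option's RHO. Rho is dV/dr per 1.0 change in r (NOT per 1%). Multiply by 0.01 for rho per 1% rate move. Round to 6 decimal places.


Answer: Rho = 3.115584

Derivation:
d1 = 0.3573118734; d2 = -0.1103418447
phi(d1) = 0.3742712711; exp(-qT) = 1.0000000000; exp(-rT) = 0.9689909565
N(d2) = 0.4560691363
Rho = K*T*exp(-rT)*N(d2) = 9.4000 * 0.7500 * 0.9689909565 * 0.4560691363 = 3.115584


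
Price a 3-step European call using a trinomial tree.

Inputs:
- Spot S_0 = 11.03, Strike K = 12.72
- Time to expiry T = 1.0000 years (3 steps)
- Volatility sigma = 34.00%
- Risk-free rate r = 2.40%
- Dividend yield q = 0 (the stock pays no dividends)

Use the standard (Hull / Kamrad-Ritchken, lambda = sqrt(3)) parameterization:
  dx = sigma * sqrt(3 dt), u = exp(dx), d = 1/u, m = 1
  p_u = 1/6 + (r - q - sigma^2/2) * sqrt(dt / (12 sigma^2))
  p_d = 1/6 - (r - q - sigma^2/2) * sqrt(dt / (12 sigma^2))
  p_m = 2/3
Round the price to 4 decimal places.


dt = T/N = 0.333333; dx = sigma*sqrt(3*dt) = 0.340000
u = exp(dx) = 1.404948; d = 1/u = 0.711770
p_u = 0.150098, p_m = 0.666667, p_d = 0.183235
Discount per step: exp(-r*dt) = 0.992032
Stock lattice S(k, j) with j the centered position index:
  k=0: S(0,+0) = 11.0300
  k=1: S(1,-1) = 7.8508; S(1,+0) = 11.0300; S(1,+1) = 15.4966
  k=2: S(2,-2) = 5.5880; S(2,-1) = 7.8508; S(2,+0) = 11.0300; S(2,+1) = 15.4966; S(2,+2) = 21.7719
  k=3: S(3,-3) = 3.9774; S(3,-2) = 5.5880; S(3,-1) = 7.8508; S(3,+0) = 11.0300; S(3,+1) = 15.4966; S(3,+2) = 21.7719; S(3,+3) = 30.5883
Terminal payoffs V(N, j) = max(S_T - K, 0):
  V(3,-3) = 0.000000; V(3,-2) = 0.000000; V(3,-1) = 0.000000; V(3,+0) = 0.000000; V(3,+1) = 2.776572; V(3,+2) = 9.051871; V(3,+3) = 17.868338
Backward induction: V(k, j) = exp(-r*dt) * [p_u * V(k+1, j+1) + p_m * V(k+1, j) + p_d * V(k+1, j-1)]
  V(2,-2) = exp(-r*dt) * [p_u*0.000000 + p_m*0.000000 + p_d*0.000000] = 0.000000
  V(2,-1) = exp(-r*dt) * [p_u*0.000000 + p_m*0.000000 + p_d*0.000000] = 0.000000
  V(2,+0) = exp(-r*dt) * [p_u*2.776572 + p_m*0.000000 + p_d*0.000000] = 0.413437
  V(2,+1) = exp(-r*dt) * [p_u*9.051871 + p_m*2.776572 + p_d*0.000000] = 3.184141
  V(2,+2) = exp(-r*dt) * [p_u*17.868338 + p_m*9.051871 + p_d*2.776572] = 9.151841
  V(1,-1) = exp(-r*dt) * [p_u*0.413437 + p_m*0.000000 + p_d*0.000000] = 0.061562
  V(1,+0) = exp(-r*dt) * [p_u*3.184141 + p_m*0.413437 + p_d*0.000000] = 0.747554
  V(1,+1) = exp(-r*dt) * [p_u*9.151841 + p_m*3.184141 + p_d*0.413437] = 3.543727
  V(0,+0) = exp(-r*dt) * [p_u*3.543727 + p_m*0.747554 + p_d*0.061562] = 1.033257

Answer: Price = V(0,0) = 1.0333


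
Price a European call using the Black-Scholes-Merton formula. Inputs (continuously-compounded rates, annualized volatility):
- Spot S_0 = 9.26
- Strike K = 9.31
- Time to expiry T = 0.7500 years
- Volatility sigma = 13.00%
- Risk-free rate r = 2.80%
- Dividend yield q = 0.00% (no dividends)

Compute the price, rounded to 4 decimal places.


Answer: Price = 0.4882

Derivation:
d1 = (ln(S/K) + (r - q + 0.5*sigma^2) * T) / (sigma * sqrt(T)) = 0.19498857
d2 = d1 - sigma * sqrt(T) = 0.08240527
exp(-rT) = 0.97921896; exp(-qT) = 1.00000000
C = S_0 * exp(-qT) * N(d1) - K * exp(-rT) * N(d2)
N(d1) = 0.57729905; N(d2) = 0.53283778
C = 9.2600 * 1.00000000 * 0.57729905 - 9.3100 * 0.97921896 * 0.53283778 = 0.4882


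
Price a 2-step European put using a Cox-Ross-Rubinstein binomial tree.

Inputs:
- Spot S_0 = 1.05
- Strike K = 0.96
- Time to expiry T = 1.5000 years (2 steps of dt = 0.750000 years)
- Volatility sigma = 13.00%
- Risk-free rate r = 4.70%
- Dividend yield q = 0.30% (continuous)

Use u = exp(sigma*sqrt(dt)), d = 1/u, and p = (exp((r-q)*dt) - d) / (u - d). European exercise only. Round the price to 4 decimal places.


Answer: Price = V(0,0) = 0.0163

Derivation:
dt = T/N = 0.750000
u = exp(sigma*sqrt(dt)) = 1.119165; d = 1/u = 0.893523
p = (exp((r-q)*dt) - d) / (u - d) = 0.620573
Discount per step: exp(-r*dt) = 0.965364
Stock lattice S(k, i) with i counting down-moves:
  k=0: S(0,0) = 1.0500
  k=1: S(1,0) = 1.1751; S(1,1) = 0.9382
  k=2: S(2,0) = 1.3152; S(2,1) = 1.0500; S(2,2) = 0.8383
Terminal payoffs V(N, i) = max(K - S_T, 0):
  V(2,0) = 0.000000; V(2,1) = 0.000000; V(2,2) = 0.121698
Backward induction: V(k, i) = exp(-r*dt) * [p * V(k+1, i) + (1-p) * V(k+1, i+1)].
  V(1,0) = exp(-r*dt) * [p*0.000000 + (1-p)*0.000000] = 0.000000
  V(1,1) = exp(-r*dt) * [p*0.000000 + (1-p)*0.121698] = 0.044576
  V(0,0) = exp(-r*dt) * [p*0.000000 + (1-p)*0.044576] = 0.016328


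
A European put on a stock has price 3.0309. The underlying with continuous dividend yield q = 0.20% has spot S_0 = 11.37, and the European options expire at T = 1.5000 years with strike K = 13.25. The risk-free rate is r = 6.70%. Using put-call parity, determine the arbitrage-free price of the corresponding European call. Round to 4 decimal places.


Answer: Call price = 2.3837

Derivation:
Put-call parity: C - P = S_0 * exp(-qT) - K * exp(-rT).
S_0 * exp(-qT) = 11.3700 * 0.99700450 = 11.33594111
K * exp(-rT) = 13.2500 * 0.90438511 = 11.98310274
C = P + S*exp(-qT) - K*exp(-rT)
C = 3.0309 + 11.33594111 - 11.98310274 = 2.3837


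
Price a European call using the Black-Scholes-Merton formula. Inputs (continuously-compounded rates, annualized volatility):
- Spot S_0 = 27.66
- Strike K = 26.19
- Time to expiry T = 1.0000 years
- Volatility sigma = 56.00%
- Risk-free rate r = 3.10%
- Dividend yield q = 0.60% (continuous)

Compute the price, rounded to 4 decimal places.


d1 = (ln(S/K) + (r - q + 0.5*sigma^2) * T) / (sigma * sqrt(T)) = 0.42216012
d2 = d1 - sigma * sqrt(T) = -0.13783988
exp(-rT) = 0.96947557; exp(-qT) = 0.99401796
C = S_0 * exp(-qT) * N(d1) - K * exp(-rT) * N(d2)
N(d1) = 0.66354593; N(d2) = 0.44518348
C = 27.6600 * 0.99401796 * 0.66354593 - 26.1900 * 0.96947557 * 0.44518348 = 6.9404

Answer: Price = 6.9404


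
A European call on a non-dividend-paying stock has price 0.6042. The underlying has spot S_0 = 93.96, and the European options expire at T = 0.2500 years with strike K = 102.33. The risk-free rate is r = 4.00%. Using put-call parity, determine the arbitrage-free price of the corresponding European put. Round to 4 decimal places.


Put-call parity: C - P = S_0 * exp(-qT) - K * exp(-rT).
S_0 * exp(-qT) = 93.9600 * 1.00000000 = 93.96000000
K * exp(-rT) = 102.3300 * 0.99004983 = 101.31179949
P = C - S*exp(-qT) + K*exp(-rT)
P = 0.6042 - 93.96000000 + 101.31179949 = 7.9560

Answer: Put price = 7.9560


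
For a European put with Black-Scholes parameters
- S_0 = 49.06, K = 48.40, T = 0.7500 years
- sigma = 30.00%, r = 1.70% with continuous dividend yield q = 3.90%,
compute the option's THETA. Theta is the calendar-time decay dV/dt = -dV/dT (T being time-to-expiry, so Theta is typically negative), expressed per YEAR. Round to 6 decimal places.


d1 = 0.1185270277; d2 = -0.1412805934
phi(d1) = 0.3961497980; exp(-qT) = 0.9711736407; exp(-rT) = 0.9873309369
Theta = -S*exp(-qT)*phi(d1)*sigma/(2*sqrt(T)) + r*K*exp(-rT)*N(-d2) - q*S*exp(-qT)*N(-d1)
N(-d1) = 0.4528250405; N(-d2) = 0.5561758600; sqrt(T) = 0.8660254038
Term 1 = -49.0600 * 0.9711736407 * 0.3961497980 * 0.3000 / (2 * 0.8660254038) = -3.2692226295
Term 2 = 0.0170 * 48.4000 * 0.9873309369 * 0.5561758600 = 0.4518238620
Term 3 = -0.0390 * 49.0600 * 0.9711736407 * 0.4528250405 = -0.8414328671
Theta = -3.2692226295 + (0.4518238620) + (-0.8414328671) = -3.658832

Answer: Theta = -3.658832


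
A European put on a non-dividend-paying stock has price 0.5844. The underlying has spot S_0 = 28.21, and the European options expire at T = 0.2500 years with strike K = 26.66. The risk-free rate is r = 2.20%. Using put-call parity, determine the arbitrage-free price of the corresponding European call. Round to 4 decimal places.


Answer: Call price = 2.2806

Derivation:
Put-call parity: C - P = S_0 * exp(-qT) - K * exp(-rT).
S_0 * exp(-qT) = 28.2100 * 1.00000000 = 28.21000000
K * exp(-rT) = 26.6600 * 0.99451510 = 26.51377249
C = P + S*exp(-qT) - K*exp(-rT)
C = 0.5844 + 28.21000000 - 26.51377249 = 2.2806


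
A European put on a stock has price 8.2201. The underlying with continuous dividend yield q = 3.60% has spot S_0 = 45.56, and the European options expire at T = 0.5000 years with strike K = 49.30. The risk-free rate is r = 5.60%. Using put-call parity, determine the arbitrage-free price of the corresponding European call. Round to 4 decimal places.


Put-call parity: C - P = S_0 * exp(-qT) - K * exp(-rT).
S_0 * exp(-qT) = 45.5600 * 0.98216103 = 44.74725663
K * exp(-rT) = 49.3000 * 0.97238837 = 47.93874648
C = P + S*exp(-qT) - K*exp(-rT)
C = 8.2201 + 44.74725663 - 47.93874648 = 5.0286

Answer: Call price = 5.0286


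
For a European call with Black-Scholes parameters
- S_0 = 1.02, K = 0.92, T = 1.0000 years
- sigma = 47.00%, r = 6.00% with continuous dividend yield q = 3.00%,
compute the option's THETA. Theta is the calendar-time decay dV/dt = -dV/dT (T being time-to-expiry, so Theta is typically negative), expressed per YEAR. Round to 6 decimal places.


d1 = 0.5183707154; d2 = 0.0483707154
phi(d1) = 0.3487874275; exp(-qT) = 0.9704455335; exp(-rT) = 0.9417645336
Theta = -S*exp(-qT)*phi(d1)*sigma/(2*sqrt(T)) - r*K*exp(-rT)*N(d2) + q*S*exp(-qT)*N(d1)
N(d1) = 0.6979001786; N(d2) = 0.5192896011; sqrt(T) = 1.0000000000
Term 1 = -1.0200 * 0.9704455335 * 0.3487874275 * 0.4700 / (2 * 1.0000000000) = -0.0811334645
Term 2 = -0.0600 * 0.9200 * 0.9417645336 * 0.5192896011 = -0.0269954788
Term 3 = 0.0300 * 1.0200 * 0.9704455335 * 0.6979001786 = 0.0207245878
Theta = -0.0811334645 + (-0.0269954788) + (0.0207245878) = -0.087404

Answer: Theta = -0.087404


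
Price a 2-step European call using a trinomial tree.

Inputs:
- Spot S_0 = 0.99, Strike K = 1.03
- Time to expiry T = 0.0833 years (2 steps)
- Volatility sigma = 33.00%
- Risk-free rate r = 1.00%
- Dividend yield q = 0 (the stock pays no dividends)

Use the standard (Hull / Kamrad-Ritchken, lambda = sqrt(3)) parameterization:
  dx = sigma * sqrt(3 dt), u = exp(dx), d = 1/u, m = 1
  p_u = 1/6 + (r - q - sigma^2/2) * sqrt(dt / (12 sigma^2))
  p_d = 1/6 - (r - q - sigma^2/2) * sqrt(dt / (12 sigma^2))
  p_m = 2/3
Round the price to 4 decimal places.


Answer: Price = V(0,0) = 0.0230

Derivation:
dt = T/N = 0.041650; dx = sigma*sqrt(3*dt) = 0.116649
u = exp(dx) = 1.123725; d = 1/u = 0.889897
p_u = 0.158731, p_m = 0.666667, p_d = 0.174602
Discount per step: exp(-r*dt) = 0.999584
Stock lattice S(k, j) with j the centered position index:
  k=0: S(0,+0) = 0.9900
  k=1: S(1,-1) = 0.8810; S(1,+0) = 0.9900; S(1,+1) = 1.1125
  k=2: S(2,-2) = 0.7840; S(2,-1) = 0.8810; S(2,+0) = 0.9900; S(2,+1) = 1.1125; S(2,+2) = 1.2501
Terminal payoffs V(N, j) = max(S_T - K, 0):
  V(2,-2) = 0.000000; V(2,-1) = 0.000000; V(2,+0) = 0.000000; V(2,+1) = 0.082488; V(2,+2) = 0.220131
Backward induction: V(k, j) = exp(-r*dt) * [p_u * V(k+1, j+1) + p_m * V(k+1, j) + p_d * V(k+1, j-1)]
  V(1,-1) = exp(-r*dt) * [p_u*0.000000 + p_m*0.000000 + p_d*0.000000] = 0.000000
  V(1,+0) = exp(-r*dt) * [p_u*0.082488 + p_m*0.000000 + p_d*0.000000] = 0.013088
  V(1,+1) = exp(-r*dt) * [p_u*0.220131 + p_m*0.082488 + p_d*0.000000] = 0.089896
  V(0,+0) = exp(-r*dt) * [p_u*0.089896 + p_m*0.013088 + p_d*0.000000] = 0.022985


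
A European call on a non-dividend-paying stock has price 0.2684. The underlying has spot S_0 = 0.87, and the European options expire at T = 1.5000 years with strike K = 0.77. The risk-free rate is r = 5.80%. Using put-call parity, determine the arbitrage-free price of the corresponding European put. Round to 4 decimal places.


Put-call parity: C - P = S_0 * exp(-qT) - K * exp(-rT).
S_0 * exp(-qT) = 0.8700 * 1.00000000 = 0.87000000
K * exp(-rT) = 0.7700 * 0.91667710 = 0.70584136
P = C - S*exp(-qT) + K*exp(-rT)
P = 0.2684 - 0.87000000 + 0.70584136 = 0.1042

Answer: Put price = 0.1042


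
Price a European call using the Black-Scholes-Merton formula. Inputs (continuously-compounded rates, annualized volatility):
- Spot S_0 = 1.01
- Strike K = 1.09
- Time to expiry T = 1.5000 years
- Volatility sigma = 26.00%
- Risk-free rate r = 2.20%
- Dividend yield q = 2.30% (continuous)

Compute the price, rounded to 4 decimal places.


Answer: Price = 0.0928

Derivation:
d1 = (ln(S/K) + (r - q + 0.5*sigma^2) * T) / (sigma * sqrt(T)) = -0.08487597
d2 = d1 - sigma * sqrt(T) = -0.40330963
exp(-rT) = 0.96753856; exp(-qT) = 0.96608834
C = S_0 * exp(-qT) * N(d1) - K * exp(-rT) * N(d2)
N(d1) = 0.46618000; N(d2) = 0.34336023
C = 1.0100 * 0.96608834 * 0.46618000 - 1.0900 * 0.96753856 * 0.34336023 = 0.0928


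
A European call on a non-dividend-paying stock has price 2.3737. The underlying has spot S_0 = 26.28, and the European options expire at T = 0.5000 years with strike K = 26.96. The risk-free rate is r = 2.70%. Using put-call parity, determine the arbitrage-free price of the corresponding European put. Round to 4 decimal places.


Answer: Put price = 2.6922

Derivation:
Put-call parity: C - P = S_0 * exp(-qT) - K * exp(-rT).
S_0 * exp(-qT) = 26.2800 * 1.00000000 = 26.28000000
K * exp(-rT) = 26.9600 * 0.98659072 = 26.59848571
P = C - S*exp(-qT) + K*exp(-rT)
P = 2.3737 - 26.28000000 + 26.59848571 = 2.6922


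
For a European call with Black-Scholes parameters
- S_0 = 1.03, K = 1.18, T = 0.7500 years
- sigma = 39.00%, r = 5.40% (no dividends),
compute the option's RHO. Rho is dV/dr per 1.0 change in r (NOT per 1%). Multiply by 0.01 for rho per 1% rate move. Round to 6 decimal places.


d1 = -0.1137472887; d2 = -0.4514971962
phi(d1) = 0.3963697640; exp(-qT) = 1.0000000000; exp(-rT) = 0.9603091645
N(d2) = 0.3258156227
Rho = K*T*exp(-rT)*N(d2) = 1.1800 * 0.7500 * 0.9603091645 * 0.3258156227 = 0.276902

Answer: Rho = 0.276902


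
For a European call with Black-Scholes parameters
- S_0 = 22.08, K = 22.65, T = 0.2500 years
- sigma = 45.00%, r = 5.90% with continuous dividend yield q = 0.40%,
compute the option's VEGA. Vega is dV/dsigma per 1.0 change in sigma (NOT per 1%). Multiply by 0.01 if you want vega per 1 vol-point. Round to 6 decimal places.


Answer: Vega = 4.391920

Derivation:
d1 = 0.0603327532; d2 = -0.1646672468
phi(d1) = 0.3982168576; exp(-qT) = 0.9990004998; exp(-rT) = 0.9853582484
Vega = S * exp(-qT) * phi(d1) * sqrt(T) = 22.0800 * 0.9990004998 * 0.3982168576 * 0.5000000000 = 4.391920


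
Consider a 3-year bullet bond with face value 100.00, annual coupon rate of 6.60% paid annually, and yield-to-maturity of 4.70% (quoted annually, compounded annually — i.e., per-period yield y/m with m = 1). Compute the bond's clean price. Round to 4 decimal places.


Coupon per period c = face * coupon_rate / m = 6.600000
Periods per year m = 1; per-period yield y/m = 0.047000
Number of cashflows N = 3
Cashflows (t years, CF_t, discount factor 1/(1+y/m)^(m*t), PV):
  t = 1.0000: CF_t = 6.600000, DF = 0.955110, PV = 6.303725
  t = 2.0000: CF_t = 6.600000, DF = 0.912235, PV = 6.020750
  t = 3.0000: CF_t = 106.600000, DF = 0.871284, PV = 92.878921
Price P = sum_t PV_t = 105.203395

Answer: Price = 105.2034


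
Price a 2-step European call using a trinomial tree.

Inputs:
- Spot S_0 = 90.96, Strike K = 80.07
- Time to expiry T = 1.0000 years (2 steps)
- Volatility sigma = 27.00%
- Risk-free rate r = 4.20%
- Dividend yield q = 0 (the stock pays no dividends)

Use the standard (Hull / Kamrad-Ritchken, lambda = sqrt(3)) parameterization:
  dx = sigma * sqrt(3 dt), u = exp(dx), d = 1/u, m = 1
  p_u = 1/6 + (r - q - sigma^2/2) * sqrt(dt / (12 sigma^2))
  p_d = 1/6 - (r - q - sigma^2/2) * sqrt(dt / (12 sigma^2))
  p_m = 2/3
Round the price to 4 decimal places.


Answer: Price = V(0,0) = 18.0787

Derivation:
dt = T/N = 0.500000; dx = sigma*sqrt(3*dt) = 0.330681
u = exp(dx) = 1.391916; d = 1/u = 0.718434
p_u = 0.170863, p_m = 0.666667, p_d = 0.162471
Discount per step: exp(-r*dt) = 0.979219
Stock lattice S(k, j) with j the centered position index:
  k=0: S(0,+0) = 90.9600
  k=1: S(1,-1) = 65.3488; S(1,+0) = 90.9600; S(1,+1) = 126.6087
  k=2: S(2,-2) = 46.9488; S(2,-1) = 65.3488; S(2,+0) = 90.9600; S(2,+1) = 126.6087; S(2,+2) = 176.2286
Terminal payoffs V(N, j) = max(S_T - K, 0):
  V(2,-2) = 0.000000; V(2,-1) = 0.000000; V(2,+0) = 10.890000; V(2,+1) = 46.538667; V(2,+2) = 96.158611
Backward induction: V(k, j) = exp(-r*dt) * [p_u * V(k+1, j+1) + p_m * V(k+1, j) + p_d * V(k+1, j-1)]
  V(1,-1) = exp(-r*dt) * [p_u*10.890000 + p_m*0.000000 + p_d*0.000000] = 1.822026
  V(1,+0) = exp(-r*dt) * [p_u*46.538667 + p_m*10.890000 + p_d*0.000000] = 14.895600
  V(1,+1) = exp(-r*dt) * [p_u*96.158611 + p_m*46.538667 + p_d*10.890000] = 48.202044
  V(0,+0) = exp(-r*dt) * [p_u*48.202044 + p_m*14.895600 + p_d*1.822026] = 18.078684


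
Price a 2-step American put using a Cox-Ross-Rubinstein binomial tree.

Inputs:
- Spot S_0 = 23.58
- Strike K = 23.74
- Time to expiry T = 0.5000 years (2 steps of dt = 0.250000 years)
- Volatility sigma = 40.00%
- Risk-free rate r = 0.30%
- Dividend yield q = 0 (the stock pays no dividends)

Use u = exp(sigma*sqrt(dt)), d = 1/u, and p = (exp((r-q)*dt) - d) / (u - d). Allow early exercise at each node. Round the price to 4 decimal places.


dt = T/N = 0.250000
u = exp(sigma*sqrt(dt)) = 1.221403; d = 1/u = 0.818731
p = (exp((r-q)*dt) - d) / (u - d) = 0.452029
Discount per step: exp(-r*dt) = 0.999250
Stock lattice S(k, i) with i counting down-moves:
  k=0: S(0,0) = 23.5800
  k=1: S(1,0) = 28.8007; S(1,1) = 19.3057
  k=2: S(2,0) = 35.1772; S(2,1) = 23.5800; S(2,2) = 15.8061
Terminal payoffs V(N, i) = max(K - S_T, 0):
  V(2,0) = 0.000000; V(2,1) = 0.160000; V(2,2) = 7.933853
Backward induction: V(k, i) = exp(-r*dt) * [p * V(k+1, i) + (1-p) * V(k+1, i+1)]; then take max(V_cont, immediate exercise) for American.
  V(1,0) = exp(-r*dt) * [p*0.000000 + (1-p)*0.160000] = 0.087610; exercise = 0.000000; V(1,0) = max -> 0.087610
  V(1,1) = exp(-r*dt) * [p*0.160000 + (1-p)*7.933853] = 4.416531; exercise = 4.434329; V(1,1) = max -> 4.434329
  V(0,0) = exp(-r*dt) * [p*0.087610 + (1-p)*4.434329] = 2.467633; exercise = 0.160000; V(0,0) = max -> 2.467633

Answer: Price = V(0,0) = 2.4676


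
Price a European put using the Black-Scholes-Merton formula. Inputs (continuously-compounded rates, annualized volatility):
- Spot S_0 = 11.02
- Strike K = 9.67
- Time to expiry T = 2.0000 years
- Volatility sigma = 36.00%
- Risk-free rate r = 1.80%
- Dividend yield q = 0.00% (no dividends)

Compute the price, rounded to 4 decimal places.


d1 = (ln(S/K) + (r - q + 0.5*sigma^2) * T) / (sigma * sqrt(T)) = 0.58195574
d2 = d1 - sigma * sqrt(T) = 0.07283886
exp(-rT) = 0.96464029; exp(-qT) = 1.00000000
P = K * exp(-rT) * N(-d2) - S_0 * exp(-qT) * N(-d1)
N(-d1) = 0.28029825; N(-d2) = 0.47096717
P = 9.6700 * 0.96464029 * 0.47096717 - 11.0200 * 1.00000000 * 0.28029825 = 1.3043

Answer: Price = 1.3043


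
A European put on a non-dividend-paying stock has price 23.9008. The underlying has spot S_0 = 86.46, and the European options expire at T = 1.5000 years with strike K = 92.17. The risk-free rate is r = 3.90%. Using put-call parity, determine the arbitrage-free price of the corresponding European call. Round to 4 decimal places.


Put-call parity: C - P = S_0 * exp(-qT) - K * exp(-rT).
S_0 * exp(-qT) = 86.4600 * 1.00000000 = 86.46000000
K * exp(-rT) = 92.1700 * 0.94317824 = 86.93273842
C = P + S*exp(-qT) - K*exp(-rT)
C = 23.9008 + 86.46000000 - 86.93273842 = 23.4281

Answer: Call price = 23.4281


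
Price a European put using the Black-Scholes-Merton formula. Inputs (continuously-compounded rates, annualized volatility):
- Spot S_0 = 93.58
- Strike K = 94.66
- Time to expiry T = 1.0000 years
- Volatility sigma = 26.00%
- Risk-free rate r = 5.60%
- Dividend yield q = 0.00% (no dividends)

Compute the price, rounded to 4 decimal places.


Answer: Price = 7.5686

Derivation:
d1 = (ln(S/K) + (r - q + 0.5*sigma^2) * T) / (sigma * sqrt(T)) = 0.30125062
d2 = d1 - sigma * sqrt(T) = 0.04125062
exp(-rT) = 0.94553914; exp(-qT) = 1.00000000
P = K * exp(-rT) * N(-d2) - S_0 * exp(-qT) * N(-d1)
N(-d1) = 0.38161170; N(-d2) = 0.48354805
P = 94.6600 * 0.94553914 * 0.48354805 - 93.5800 * 1.00000000 * 0.38161170 = 7.5686


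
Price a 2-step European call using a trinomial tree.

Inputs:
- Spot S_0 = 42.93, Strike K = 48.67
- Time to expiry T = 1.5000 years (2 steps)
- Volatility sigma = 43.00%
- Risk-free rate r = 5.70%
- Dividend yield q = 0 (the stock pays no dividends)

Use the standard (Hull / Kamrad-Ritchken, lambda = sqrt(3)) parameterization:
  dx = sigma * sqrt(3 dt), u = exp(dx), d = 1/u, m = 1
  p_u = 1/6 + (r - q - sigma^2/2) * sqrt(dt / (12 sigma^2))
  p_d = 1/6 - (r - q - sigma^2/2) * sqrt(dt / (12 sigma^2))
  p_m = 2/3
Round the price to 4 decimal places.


Answer: Price = V(0,0) = 8.0285

Derivation:
dt = T/N = 0.750000; dx = sigma*sqrt(3*dt) = 0.645000
u = exp(dx) = 1.905987; d = 1/u = 0.524663
p_u = 0.146056, p_m = 0.666667, p_d = 0.187277
Discount per step: exp(-r*dt) = 0.958151
Stock lattice S(k, j) with j the centered position index:
  k=0: S(0,+0) = 42.9300
  k=1: S(1,-1) = 22.5238; S(1,+0) = 42.9300; S(1,+1) = 81.8240
  k=2: S(2,-2) = 11.8174; S(2,-1) = 22.5238; S(2,+0) = 42.9300; S(2,+1) = 81.8240; S(2,+2) = 155.9555
Terminal payoffs V(N, j) = max(S_T - K, 0):
  V(2,-2) = 0.000000; V(2,-1) = 0.000000; V(2,+0) = 0.000000; V(2,+1) = 33.154023; V(2,+2) = 107.285527
Backward induction: V(k, j) = exp(-r*dt) * [p_u * V(k+1, j+1) + p_m * V(k+1, j) + p_d * V(k+1, j-1)]
  V(1,-1) = exp(-r*dt) * [p_u*0.000000 + p_m*0.000000 + p_d*0.000000] = 0.000000
  V(1,+0) = exp(-r*dt) * [p_u*33.154023 + p_m*0.000000 + p_d*0.000000] = 4.639703
  V(1,+1) = exp(-r*dt) * [p_u*107.285527 + p_m*33.154023 + p_d*0.000000] = 36.191658
  V(0,+0) = exp(-r*dt) * [p_u*36.191658 + p_m*4.639703 + p_d*0.000000] = 8.028491


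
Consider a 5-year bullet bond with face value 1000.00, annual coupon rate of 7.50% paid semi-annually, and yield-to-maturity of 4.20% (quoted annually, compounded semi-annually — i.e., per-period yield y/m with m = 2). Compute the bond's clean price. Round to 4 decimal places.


Answer: Price = 1147.4402

Derivation:
Coupon per period c = face * coupon_rate / m = 37.500000
Periods per year m = 2; per-period yield y/m = 0.021000
Number of cashflows N = 10
Cashflows (t years, CF_t, discount factor 1/(1+y/m)^(m*t), PV):
  t = 0.5000: CF_t = 37.500000, DF = 0.979432, PV = 36.728697
  t = 1.0000: CF_t = 37.500000, DF = 0.959287, PV = 35.973259
  t = 1.5000: CF_t = 37.500000, DF = 0.939556, PV = 35.233358
  t = 2.0000: CF_t = 37.500000, DF = 0.920231, PV = 34.508676
  t = 2.5000: CF_t = 37.500000, DF = 0.901304, PV = 33.798899
  t = 3.0000: CF_t = 37.500000, DF = 0.882766, PV = 33.103721
  t = 3.5000: CF_t = 37.500000, DF = 0.864609, PV = 32.422841
  t = 4.0000: CF_t = 37.500000, DF = 0.846826, PV = 31.755966
  t = 4.5000: CF_t = 37.500000, DF = 0.829408, PV = 31.102807
  t = 5.0000: CF_t = 1037.500000, DF = 0.812349, PV = 842.811950
Price P = sum_t PV_t = 1147.440176


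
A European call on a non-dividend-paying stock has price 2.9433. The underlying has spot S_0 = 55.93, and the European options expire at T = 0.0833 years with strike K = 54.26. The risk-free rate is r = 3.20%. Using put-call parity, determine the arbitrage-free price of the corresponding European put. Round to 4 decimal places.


Answer: Put price = 1.1289

Derivation:
Put-call parity: C - P = S_0 * exp(-qT) - K * exp(-rT).
S_0 * exp(-qT) = 55.9300 * 1.00000000 = 55.93000000
K * exp(-rT) = 54.2600 * 0.99733795 = 54.11555714
P = C - S*exp(-qT) + K*exp(-rT)
P = 2.9433 - 55.93000000 + 54.11555714 = 1.1289


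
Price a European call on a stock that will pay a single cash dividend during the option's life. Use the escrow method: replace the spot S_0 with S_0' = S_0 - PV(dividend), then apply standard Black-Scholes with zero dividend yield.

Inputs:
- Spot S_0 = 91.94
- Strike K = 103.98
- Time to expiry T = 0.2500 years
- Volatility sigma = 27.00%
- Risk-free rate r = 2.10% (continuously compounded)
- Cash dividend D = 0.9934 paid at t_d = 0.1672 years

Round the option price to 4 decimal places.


Answer: Price = 1.1907

Derivation:
PV(D) = D * exp(-r * t_d) = 0.9934 * 0.99649496 = 0.98991809
S_0' = S_0 - PV(D) = 91.9400 - 0.98991809 = 90.95008191
d1 = (ln(S_0'/K) + (r + sigma^2/2)*T) / (sigma*sqrt(T)) = -0.88537235
d2 = d1 - sigma*sqrt(T) = -1.02037235
exp(-rT) = 0.99476376
N(d1) = 0.18797792; N(d2) = 0.15377595
C = S_0' * N(d1) - K * exp(-rT) * N(d2) = 90.95008191 * 0.18797792 - 103.9800 * 0.99476376 * 0.15377595 = 1.1907


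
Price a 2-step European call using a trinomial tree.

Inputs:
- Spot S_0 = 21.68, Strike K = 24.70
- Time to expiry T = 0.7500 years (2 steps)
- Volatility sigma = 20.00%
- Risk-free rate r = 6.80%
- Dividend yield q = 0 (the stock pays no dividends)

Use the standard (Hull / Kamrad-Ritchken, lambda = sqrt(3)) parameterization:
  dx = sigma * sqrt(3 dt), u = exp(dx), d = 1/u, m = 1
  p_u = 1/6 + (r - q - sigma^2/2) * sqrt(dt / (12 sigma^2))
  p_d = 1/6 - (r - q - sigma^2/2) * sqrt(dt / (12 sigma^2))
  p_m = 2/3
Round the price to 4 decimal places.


Answer: Price = V(0,0) = 0.9077

Derivation:
dt = T/N = 0.375000; dx = sigma*sqrt(3*dt) = 0.212132
u = exp(dx) = 1.236311; d = 1/u = 0.808858
p_u = 0.209093, p_m = 0.666667, p_d = 0.124240
Discount per step: exp(-r*dt) = 0.974822
Stock lattice S(k, j) with j the centered position index:
  k=0: S(0,+0) = 21.6800
  k=1: S(1,-1) = 17.5360; S(1,+0) = 21.6800; S(1,+1) = 26.8032
  k=2: S(2,-2) = 14.1842; S(2,-1) = 17.5360; S(2,+0) = 21.6800; S(2,+1) = 26.8032; S(2,+2) = 33.1371
Terminal payoffs V(N, j) = max(S_T - K, 0):
  V(2,-2) = 0.000000; V(2,-1) = 0.000000; V(2,+0) = 0.000000; V(2,+1) = 2.103225; V(2,+2) = 8.437125
Backward induction: V(k, j) = exp(-r*dt) * [p_u * V(k+1, j+1) + p_m * V(k+1, j) + p_d * V(k+1, j-1)]
  V(1,-1) = exp(-r*dt) * [p_u*0.000000 + p_m*0.000000 + p_d*0.000000] = 0.000000
  V(1,+0) = exp(-r*dt) * [p_u*2.103225 + p_m*0.000000 + p_d*0.000000] = 0.428697
  V(1,+1) = exp(-r*dt) * [p_u*8.437125 + p_m*2.103225 + p_d*0.000000] = 3.086574
  V(0,+0) = exp(-r*dt) * [p_u*3.086574 + p_m*0.428697 + p_d*0.000000] = 0.907735


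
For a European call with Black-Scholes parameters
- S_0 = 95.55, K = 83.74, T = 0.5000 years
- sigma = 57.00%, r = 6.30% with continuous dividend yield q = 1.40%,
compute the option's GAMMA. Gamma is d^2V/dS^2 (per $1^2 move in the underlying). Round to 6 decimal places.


Answer: Gamma = 0.008645

Derivation:
d1 = 0.5896474380; d2 = 0.1865965727
phi(d1) = 0.3352829141; exp(-qT) = 0.9930244429; exp(-rT) = 0.9689909565
Gamma = exp(-qT) * phi(d1) / (S * sigma * sqrt(T)) = 0.9930244429 * 0.3352829141 / (95.5500 * 0.5700 * 0.7071067812) = 0.008645


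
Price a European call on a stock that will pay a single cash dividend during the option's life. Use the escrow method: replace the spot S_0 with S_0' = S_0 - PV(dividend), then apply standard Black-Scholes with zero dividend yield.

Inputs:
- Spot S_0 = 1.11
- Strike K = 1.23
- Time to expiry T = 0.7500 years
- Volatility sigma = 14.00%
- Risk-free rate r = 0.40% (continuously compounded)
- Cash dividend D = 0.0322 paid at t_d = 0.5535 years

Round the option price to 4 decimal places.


Answer: Price = 0.0102

Derivation:
PV(D) = D * exp(-r * t_d) = 0.0322 * 0.99778845 = 0.03212879
S_0' = S_0 - PV(D) = 1.1100 - 0.03212879 = 1.07787121
d1 = (ln(S_0'/K) + (r + sigma^2/2)*T) / (sigma*sqrt(T)) = -1.00356816
d2 = d1 - sigma*sqrt(T) = -1.12481172
exp(-rT) = 0.99700450
N(d1) = 0.15779340; N(d2) = 0.13033441
C = S_0' * N(d1) - K * exp(-rT) * N(d2) = 1.07787121 * 0.15779340 - 1.2300 * 0.99700450 * 0.13033441 = 0.0102


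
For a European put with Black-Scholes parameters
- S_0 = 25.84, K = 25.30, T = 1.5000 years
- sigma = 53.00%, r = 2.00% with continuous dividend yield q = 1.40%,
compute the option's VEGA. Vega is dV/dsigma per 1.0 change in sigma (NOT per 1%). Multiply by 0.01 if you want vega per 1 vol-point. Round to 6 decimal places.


d1 = 0.3709579414; d2 = -0.2781568405
phi(d1) = 0.3724161265; exp(-qT) = 0.9792189646; exp(-rT) = 0.9704455335
Vega = S * exp(-qT) * phi(d1) * sqrt(T) = 25.8400 * 0.9792189646 * 0.3724161265 * 1.2247448714 = 11.541080

Answer: Vega = 11.541080


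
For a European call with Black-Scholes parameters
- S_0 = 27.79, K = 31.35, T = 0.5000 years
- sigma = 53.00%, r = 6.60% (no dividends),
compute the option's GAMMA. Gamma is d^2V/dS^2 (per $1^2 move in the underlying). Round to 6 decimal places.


d1 = -0.0461968158; d2 = -0.4209634099
phi(d1) = 0.3985168070; exp(-qT) = 1.0000000000; exp(-rT) = 0.9675385596
Gamma = exp(-qT) * phi(d1) / (S * sigma * sqrt(T)) = 1.0000000000 * 0.3985168070 / (27.7900 * 0.5300 * 0.7071067812) = 0.038265

Answer: Gamma = 0.038265


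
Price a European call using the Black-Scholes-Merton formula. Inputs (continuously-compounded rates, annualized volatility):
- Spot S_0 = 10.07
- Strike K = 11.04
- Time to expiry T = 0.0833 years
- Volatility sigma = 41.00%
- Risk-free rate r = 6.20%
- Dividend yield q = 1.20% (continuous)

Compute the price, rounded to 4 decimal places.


Answer: Price = 0.1653

Derivation:
d1 = (ln(S/K) + (r - q + 0.5*sigma^2) * T) / (sigma * sqrt(T)) = -0.68280090
d2 = d1 - sigma * sqrt(T) = -0.80113404
exp(-rT) = 0.99484871; exp(-qT) = 0.99900090
C = S_0 * exp(-qT) * N(d1) - K * exp(-rT) * N(d2)
N(d1) = 0.24736633; N(d2) = 0.21152703
C = 10.0700 * 0.99900090 * 0.24736633 - 11.0400 * 0.99484871 * 0.21152703 = 0.1653


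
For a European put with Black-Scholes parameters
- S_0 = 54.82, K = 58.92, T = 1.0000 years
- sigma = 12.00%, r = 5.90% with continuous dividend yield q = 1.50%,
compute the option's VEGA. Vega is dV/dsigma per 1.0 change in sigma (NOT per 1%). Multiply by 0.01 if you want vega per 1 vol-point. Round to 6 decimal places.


d1 = -0.1743791727; d2 = -0.2943791727
phi(d1) = 0.3929226204; exp(-qT) = 0.9851119396; exp(-rT) = 0.9427067692
Vega = S * exp(-qT) * phi(d1) * sqrt(T) = 54.8200 * 0.9851119396 * 0.3929226204 * 1.0000000000 = 21.219329

Answer: Vega = 21.219329


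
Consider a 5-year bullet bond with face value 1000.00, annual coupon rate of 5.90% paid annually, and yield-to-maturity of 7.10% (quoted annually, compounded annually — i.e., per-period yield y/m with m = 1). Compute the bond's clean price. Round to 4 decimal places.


Coupon per period c = face * coupon_rate / m = 59.000000
Periods per year m = 1; per-period yield y/m = 0.071000
Number of cashflows N = 5
Cashflows (t years, CF_t, discount factor 1/(1+y/m)^(m*t), PV):
  t = 1.0000: CF_t = 59.000000, DF = 0.933707, PV = 55.088702
  t = 2.0000: CF_t = 59.000000, DF = 0.871808, PV = 51.436697
  t = 3.0000: CF_t = 59.000000, DF = 0.814013, PV = 48.026794
  t = 4.0000: CF_t = 59.000000, DF = 0.760050, PV = 44.842945
  t = 5.0000: CF_t = 1059.000000, DF = 0.709664, PV = 751.533953
Price P = sum_t PV_t = 950.929091

Answer: Price = 950.9291


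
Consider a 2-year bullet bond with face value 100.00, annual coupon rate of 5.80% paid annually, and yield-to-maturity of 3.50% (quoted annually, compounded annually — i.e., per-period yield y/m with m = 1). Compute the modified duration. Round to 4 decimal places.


Answer: Modified duration = 1.8805

Derivation:
Coupon per period c = face * coupon_rate / m = 5.800000
Periods per year m = 1; per-period yield y/m = 0.035000
Number of cashflows N = 2
Cashflows (t years, CF_t, discount factor 1/(1+y/m)^(m*t), PV):
  t = 1.0000: CF_t = 5.800000, DF = 0.966184, PV = 5.603865
  t = 2.0000: CF_t = 105.800000, DF = 0.933511, PV = 98.765432
Price P = sum_t PV_t = 104.369297
First compute Macaulay numerator sum_t t * PV_t:
  t * PV_t at t = 1.0000: 5.603865
  t * PV_t at t = 2.0000: 197.530864
Macaulay duration D = 203.134729 / 104.369297 = 1.946307
Modified duration = D / (1 + y/m) = 1.946307 / (1 + 0.035000) = 1.880490


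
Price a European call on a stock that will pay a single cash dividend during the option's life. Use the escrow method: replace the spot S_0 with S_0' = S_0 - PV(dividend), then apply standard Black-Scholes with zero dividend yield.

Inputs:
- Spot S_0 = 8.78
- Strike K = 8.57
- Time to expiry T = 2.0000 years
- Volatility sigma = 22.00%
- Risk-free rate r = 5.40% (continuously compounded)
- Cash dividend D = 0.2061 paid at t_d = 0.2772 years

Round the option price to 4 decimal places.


PV(D) = D * exp(-r * t_d) = 0.2061 * 0.98514268 = 0.20303791
S_0' = S_0 - PV(D) = 8.7800 - 0.20303791 = 8.57696209
d1 = (ln(S_0'/K) + (r + sigma^2/2)*T) / (sigma*sqrt(T)) = 0.50529867
d2 = d1 - sigma*sqrt(T) = 0.19417168
exp(-rT) = 0.89762760
N(d1) = 0.69332546; N(d2) = 0.57697927
C = S_0' * N(d1) - K * exp(-rT) * N(d2) = 8.57696209 * 0.69332546 - 8.5700 * 0.89762760 * 0.57697927 = 1.5081

Answer: Price = 1.5081


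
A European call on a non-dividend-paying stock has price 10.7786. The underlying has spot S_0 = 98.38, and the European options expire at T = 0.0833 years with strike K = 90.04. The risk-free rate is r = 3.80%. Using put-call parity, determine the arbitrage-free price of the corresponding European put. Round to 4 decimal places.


Answer: Put price = 2.1540

Derivation:
Put-call parity: C - P = S_0 * exp(-qT) - K * exp(-rT).
S_0 * exp(-qT) = 98.3800 * 1.00000000 = 98.38000000
K * exp(-rT) = 90.0400 * 0.99683960 = 89.75543800
P = C - S*exp(-qT) + K*exp(-rT)
P = 10.7786 - 98.38000000 + 89.75543800 = 2.1540


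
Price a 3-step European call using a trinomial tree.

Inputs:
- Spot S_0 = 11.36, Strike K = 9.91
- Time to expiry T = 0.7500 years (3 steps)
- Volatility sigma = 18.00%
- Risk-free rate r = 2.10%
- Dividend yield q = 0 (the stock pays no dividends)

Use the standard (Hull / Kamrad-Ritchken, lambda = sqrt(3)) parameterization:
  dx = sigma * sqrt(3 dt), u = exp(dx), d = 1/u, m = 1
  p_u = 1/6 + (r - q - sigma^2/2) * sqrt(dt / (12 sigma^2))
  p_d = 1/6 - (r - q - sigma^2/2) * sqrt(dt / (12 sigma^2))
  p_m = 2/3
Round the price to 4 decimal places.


dt = T/N = 0.250000; dx = sigma*sqrt(3*dt) = 0.155885
u = exp(dx) = 1.168691; d = 1/u = 0.855658
p_u = 0.170516, p_m = 0.666667, p_d = 0.162818
Discount per step: exp(-r*dt) = 0.994764
Stock lattice S(k, j) with j the centered position index:
  k=0: S(0,+0) = 11.3600
  k=1: S(1,-1) = 9.7203; S(1,+0) = 11.3600; S(1,+1) = 13.2763
  k=2: S(2,-2) = 8.3172; S(2,-1) = 9.7203; S(2,+0) = 11.3600; S(2,+1) = 13.2763; S(2,+2) = 15.5159
  k=3: S(3,-3) = 7.1167; S(3,-2) = 8.3172; S(3,-1) = 9.7203; S(3,+0) = 11.3600; S(3,+1) = 13.2763; S(3,+2) = 15.5159; S(3,+3) = 18.1333
Terminal payoffs V(N, j) = max(S_T - K, 0):
  V(3,-3) = 0.000000; V(3,-2) = 0.000000; V(3,-1) = 0.000000; V(3,+0) = 1.450000; V(3,+1) = 3.366333; V(3,+2) = 5.605935; V(3,+3) = 8.223338
Backward induction: V(k, j) = exp(-r*dt) * [p_u * V(k+1, j+1) + p_m * V(k+1, j) + p_d * V(k+1, j-1)]
  V(2,-2) = exp(-r*dt) * [p_u*0.000000 + p_m*0.000000 + p_d*0.000000] = 0.000000
  V(2,-1) = exp(-r*dt) * [p_u*1.450000 + p_m*0.000000 + p_d*0.000000] = 0.245953
  V(2,+0) = exp(-r*dt) * [p_u*3.366333 + p_m*1.450000 + p_d*0.000000] = 1.532612
  V(2,+1) = exp(-r*dt) * [p_u*5.605935 + p_m*3.366333 + p_d*1.450000] = 3.418215
  V(2,+2) = exp(-r*dt) * [p_u*8.223338 + p_m*5.605935 + p_d*3.366333] = 5.657815
  V(1,-1) = exp(-r*dt) * [p_u*1.532612 + p_m*0.245953 + p_d*0.000000] = 0.423076
  V(1,+0) = exp(-r*dt) * [p_u*3.418215 + p_m*1.532612 + p_d*0.245953] = 1.636034
  V(1,+1) = exp(-r*dt) * [p_u*5.657815 + p_m*3.418215 + p_d*1.532612] = 3.474801
  V(0,+0) = exp(-r*dt) * [p_u*3.474801 + p_m*1.636034 + p_d*0.423076] = 1.742907

Answer: Price = V(0,0) = 1.7429


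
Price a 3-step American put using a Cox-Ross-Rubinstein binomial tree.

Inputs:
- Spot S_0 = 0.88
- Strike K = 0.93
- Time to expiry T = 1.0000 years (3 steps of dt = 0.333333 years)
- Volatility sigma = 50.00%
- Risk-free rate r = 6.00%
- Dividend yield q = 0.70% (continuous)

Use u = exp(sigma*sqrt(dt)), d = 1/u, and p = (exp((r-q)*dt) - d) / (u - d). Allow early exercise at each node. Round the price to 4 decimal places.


dt = T/N = 0.333333
u = exp(sigma*sqrt(dt)) = 1.334658; d = 1/u = 0.749256
p = (exp((r-q)*dt) - d) / (u - d) = 0.458775
Discount per step: exp(-r*dt) = 0.980199
Stock lattice S(k, i) with i counting down-moves:
  k=0: S(0,0) = 0.8800
  k=1: S(1,0) = 1.1745; S(1,1) = 0.6593
  k=2: S(2,0) = 1.5676; S(2,1) = 0.8800; S(2,2) = 0.4940
  k=3: S(3,0) = 2.0921; S(3,1) = 1.1745; S(3,2) = 0.6593; S(3,3) = 0.3701
Terminal payoffs V(N, i) = max(K - S_T, 0):
  V(3,0) = 0.000000; V(3,1) = 0.000000; V(3,2) = 0.270655; V(3,3) = 0.559854
Backward induction: V(k, i) = exp(-r*dt) * [p * V(k+1, i) + (1-p) * V(k+1, i+1)]; then take max(V_cont, immediate exercise) for American.
  V(2,0) = exp(-r*dt) * [p*0.000000 + (1-p)*0.000000] = 0.000000; exercise = 0.000000; V(2,0) = max -> 0.000000
  V(2,1) = exp(-r*dt) * [p*0.000000 + (1-p)*0.270655] = 0.143585; exercise = 0.050000; V(2,1) = max -> 0.143585
  V(2,2) = exp(-r*dt) * [p*0.270655 + (1-p)*0.559854] = 0.418718; exercise = 0.435982; V(2,2) = max -> 0.435982
  V(1,0) = exp(-r*dt) * [p*0.000000 + (1-p)*0.143585] = 0.076173; exercise = 0.000000; V(1,0) = max -> 0.076173
  V(1,1) = exp(-r*dt) * [p*0.143585 + (1-p)*0.435982] = 0.295861; exercise = 0.270655; V(1,1) = max -> 0.295861
  V(0,0) = exp(-r*dt) * [p*0.076173 + (1-p)*0.295861] = 0.191211; exercise = 0.050000; V(0,0) = max -> 0.191211

Answer: Price = V(0,0) = 0.1912


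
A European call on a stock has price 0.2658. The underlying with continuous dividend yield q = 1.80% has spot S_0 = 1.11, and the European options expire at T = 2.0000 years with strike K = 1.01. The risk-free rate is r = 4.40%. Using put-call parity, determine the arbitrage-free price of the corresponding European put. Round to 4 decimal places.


Answer: Put price = 0.1200

Derivation:
Put-call parity: C - P = S_0 * exp(-qT) - K * exp(-rT).
S_0 * exp(-qT) = 1.1100 * 0.96464029 = 1.07075073
K * exp(-rT) = 1.0100 * 0.91576088 = 0.92491849
P = C - S*exp(-qT) + K*exp(-rT)
P = 0.2658 - 1.07075073 + 0.92491849 = 0.1200


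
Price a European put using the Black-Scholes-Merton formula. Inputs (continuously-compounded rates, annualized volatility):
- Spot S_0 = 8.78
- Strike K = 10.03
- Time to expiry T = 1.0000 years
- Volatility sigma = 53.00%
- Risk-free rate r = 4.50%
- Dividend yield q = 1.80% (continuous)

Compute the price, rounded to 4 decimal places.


d1 = (ln(S/K) + (r - q + 0.5*sigma^2) * T) / (sigma * sqrt(T)) = 0.06480341
d2 = d1 - sigma * sqrt(T) = -0.46519659
exp(-rT) = 0.95599748; exp(-qT) = 0.98216103
P = K * exp(-rT) * N(-d2) - S_0 * exp(-qT) * N(-d1)
N(-d1) = 0.47416526; N(-d2) = 0.67910466
P = 10.0300 * 0.95599748 * 0.67910466 - 8.7800 * 0.98216103 * 0.47416526 = 2.4228

Answer: Price = 2.4228


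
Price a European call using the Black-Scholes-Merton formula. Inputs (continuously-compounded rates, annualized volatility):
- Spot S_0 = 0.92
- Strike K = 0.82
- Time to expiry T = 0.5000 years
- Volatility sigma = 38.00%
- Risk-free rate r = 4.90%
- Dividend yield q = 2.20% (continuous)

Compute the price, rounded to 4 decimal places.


Answer: Price = 0.1565

Derivation:
d1 = (ln(S/K) + (r - q + 0.5*sigma^2) * T) / (sigma * sqrt(T)) = 0.61283579
d2 = d1 - sigma * sqrt(T) = 0.34413521
exp(-rT) = 0.97579769; exp(-qT) = 0.98906028
C = S_0 * exp(-qT) * N(d1) - K * exp(-rT) * N(d2)
N(d1) = 0.73000754; N(d2) = 0.63462770
C = 0.9200 * 0.98906028 * 0.73000754 - 0.8200 * 0.97579769 * 0.63462770 = 0.1565


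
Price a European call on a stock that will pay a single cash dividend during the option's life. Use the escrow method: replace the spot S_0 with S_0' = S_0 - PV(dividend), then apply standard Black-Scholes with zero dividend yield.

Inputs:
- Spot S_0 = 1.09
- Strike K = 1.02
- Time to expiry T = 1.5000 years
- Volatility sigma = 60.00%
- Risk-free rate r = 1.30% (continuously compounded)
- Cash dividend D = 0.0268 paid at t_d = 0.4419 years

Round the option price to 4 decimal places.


PV(D) = D * exp(-r * t_d) = 0.0268 * 0.99427177 = 0.02664648
S_0' = S_0 - PV(D) = 1.0900 - 0.02664648 = 1.06335352
d1 = (ln(S_0'/K) + (r + sigma^2/2)*T) / (sigma*sqrt(T)) = 0.45060403
d2 = d1 - sigma*sqrt(T) = -0.28424290
exp(-rT) = 0.98068890
N(d1) = 0.67386252; N(d2) = 0.38811212
C = S_0' * N(d1) - K * exp(-rT) * N(d2) = 1.06335352 * 0.67386252 - 1.0200 * 0.98068890 * 0.38811212 = 0.3283

Answer: Price = 0.3283
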